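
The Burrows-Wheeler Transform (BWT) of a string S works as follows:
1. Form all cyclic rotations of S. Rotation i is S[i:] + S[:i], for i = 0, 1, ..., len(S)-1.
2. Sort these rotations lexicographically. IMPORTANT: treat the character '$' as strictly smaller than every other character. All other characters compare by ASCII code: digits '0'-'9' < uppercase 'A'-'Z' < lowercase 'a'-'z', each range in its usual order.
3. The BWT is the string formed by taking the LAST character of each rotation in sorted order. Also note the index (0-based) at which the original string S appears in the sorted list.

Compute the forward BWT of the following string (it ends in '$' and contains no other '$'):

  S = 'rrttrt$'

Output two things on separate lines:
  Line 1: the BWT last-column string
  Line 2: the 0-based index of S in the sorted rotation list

All 7 rotations (rotation i = S[i:]+S[:i]):
  rot[0] = rrttrt$
  rot[1] = rttrt$r
  rot[2] = ttrt$rr
  rot[3] = trt$rrt
  rot[4] = rt$rrtt
  rot[5] = t$rrttr
  rot[6] = $rrttrt
Sorted (with $ < everything):
  sorted[0] = $rrttrt  (last char: 't')
  sorted[1] = rrttrt$  (last char: '$')
  sorted[2] = rt$rrtt  (last char: 't')
  sorted[3] = rttrt$r  (last char: 'r')
  sorted[4] = t$rrttr  (last char: 'r')
  sorted[5] = trt$rrt  (last char: 't')
  sorted[6] = ttrt$rr  (last char: 'r')
Last column: t$trrtr
Original string S is at sorted index 1

Answer: t$trrtr
1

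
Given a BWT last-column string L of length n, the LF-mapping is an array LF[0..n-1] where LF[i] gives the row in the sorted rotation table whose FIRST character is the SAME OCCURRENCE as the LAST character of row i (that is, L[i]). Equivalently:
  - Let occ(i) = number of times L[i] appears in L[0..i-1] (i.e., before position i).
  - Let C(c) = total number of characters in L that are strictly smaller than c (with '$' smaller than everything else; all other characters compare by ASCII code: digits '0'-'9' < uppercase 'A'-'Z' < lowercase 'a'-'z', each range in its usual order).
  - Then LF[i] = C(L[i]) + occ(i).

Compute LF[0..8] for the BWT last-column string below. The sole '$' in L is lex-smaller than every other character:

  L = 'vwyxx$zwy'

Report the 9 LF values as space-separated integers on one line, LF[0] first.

Answer: 1 2 6 4 5 0 8 3 7

Derivation:
Char counts: '$':1, 'v':1, 'w':2, 'x':2, 'y':2, 'z':1
C (first-col start): C('$')=0, C('v')=1, C('w')=2, C('x')=4, C('y')=6, C('z')=8
L[0]='v': occ=0, LF[0]=C('v')+0=1+0=1
L[1]='w': occ=0, LF[1]=C('w')+0=2+0=2
L[2]='y': occ=0, LF[2]=C('y')+0=6+0=6
L[3]='x': occ=0, LF[3]=C('x')+0=4+0=4
L[4]='x': occ=1, LF[4]=C('x')+1=4+1=5
L[5]='$': occ=0, LF[5]=C('$')+0=0+0=0
L[6]='z': occ=0, LF[6]=C('z')+0=8+0=8
L[7]='w': occ=1, LF[7]=C('w')+1=2+1=3
L[8]='y': occ=1, LF[8]=C('y')+1=6+1=7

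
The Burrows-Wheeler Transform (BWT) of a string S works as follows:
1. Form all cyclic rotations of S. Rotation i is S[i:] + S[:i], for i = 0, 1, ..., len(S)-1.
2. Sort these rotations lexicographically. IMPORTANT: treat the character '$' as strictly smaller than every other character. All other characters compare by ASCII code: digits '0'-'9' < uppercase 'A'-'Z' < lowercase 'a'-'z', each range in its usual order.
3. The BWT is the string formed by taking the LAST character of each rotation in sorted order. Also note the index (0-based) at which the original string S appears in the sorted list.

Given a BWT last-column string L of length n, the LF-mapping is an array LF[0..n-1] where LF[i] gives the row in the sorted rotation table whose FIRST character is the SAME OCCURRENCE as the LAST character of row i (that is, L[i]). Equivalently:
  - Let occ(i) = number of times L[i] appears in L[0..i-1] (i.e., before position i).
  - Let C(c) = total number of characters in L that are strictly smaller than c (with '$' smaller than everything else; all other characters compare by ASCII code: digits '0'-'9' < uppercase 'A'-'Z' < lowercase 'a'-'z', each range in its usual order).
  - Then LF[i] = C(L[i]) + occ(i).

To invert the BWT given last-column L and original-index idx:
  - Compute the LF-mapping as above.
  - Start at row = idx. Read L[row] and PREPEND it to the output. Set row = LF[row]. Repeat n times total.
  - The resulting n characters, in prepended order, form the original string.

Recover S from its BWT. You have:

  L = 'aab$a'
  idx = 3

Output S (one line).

Answer: abaa$

Derivation:
LF mapping: 1 2 4 0 3
Walk LF starting at row 3, prepending L[row]:
  step 1: row=3, L[3]='$', prepend. Next row=LF[3]=0
  step 2: row=0, L[0]='a', prepend. Next row=LF[0]=1
  step 3: row=1, L[1]='a', prepend. Next row=LF[1]=2
  step 4: row=2, L[2]='b', prepend. Next row=LF[2]=4
  step 5: row=4, L[4]='a', prepend. Next row=LF[4]=3
Reversed output: abaa$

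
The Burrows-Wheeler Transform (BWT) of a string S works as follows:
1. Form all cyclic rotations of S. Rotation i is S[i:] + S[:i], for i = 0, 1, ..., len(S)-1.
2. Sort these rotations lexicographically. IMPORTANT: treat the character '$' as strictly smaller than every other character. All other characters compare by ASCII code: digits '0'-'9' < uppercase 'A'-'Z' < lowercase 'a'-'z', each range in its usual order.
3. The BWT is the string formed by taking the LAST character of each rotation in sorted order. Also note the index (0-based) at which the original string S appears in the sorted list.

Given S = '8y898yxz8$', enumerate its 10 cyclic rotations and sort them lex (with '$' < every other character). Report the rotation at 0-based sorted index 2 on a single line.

All 10 rotations (rotation i = S[i:]+S[:i]):
  rot[0] = 8y898yxz8$
  rot[1] = y898yxz8$8
  rot[2] = 898yxz8$8y
  rot[3] = 98yxz8$8y8
  rot[4] = 8yxz8$8y89
  rot[5] = yxz8$8y898
  rot[6] = xz8$8y898y
  rot[7] = z8$8y898yx
  rot[8] = 8$8y898yxz
  rot[9] = $8y898yxz8
Sorted (with $ < everything):
  sorted[0] = $8y898yxz8
  sorted[1] = 8$8y898yxz
  sorted[2] = 898yxz8$8y
  sorted[3] = 8y898yxz8$
  sorted[4] = 8yxz8$8y89
  sorted[5] = 98yxz8$8y8
  sorted[6] = xz8$8y898y
  sorted[7] = y898yxz8$8
  sorted[8] = yxz8$8y898
  sorted[9] = z8$8y898yx
sorted[2] = 898yxz8$8y

Answer: 898yxz8$8y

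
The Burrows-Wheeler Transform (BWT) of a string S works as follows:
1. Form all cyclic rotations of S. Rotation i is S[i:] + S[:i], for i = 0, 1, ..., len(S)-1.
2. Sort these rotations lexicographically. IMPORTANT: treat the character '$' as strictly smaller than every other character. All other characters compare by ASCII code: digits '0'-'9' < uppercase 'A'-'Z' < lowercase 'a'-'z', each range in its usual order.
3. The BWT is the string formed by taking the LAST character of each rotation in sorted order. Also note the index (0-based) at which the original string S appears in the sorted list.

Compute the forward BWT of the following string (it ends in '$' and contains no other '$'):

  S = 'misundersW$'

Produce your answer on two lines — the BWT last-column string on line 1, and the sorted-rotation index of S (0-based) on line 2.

Answer: Wsndm$ueris
5

Derivation:
All 11 rotations (rotation i = S[i:]+S[:i]):
  rot[0] = misundersW$
  rot[1] = isundersW$m
  rot[2] = sundersW$mi
  rot[3] = undersW$mis
  rot[4] = ndersW$misu
  rot[5] = dersW$misun
  rot[6] = ersW$misund
  rot[7] = rsW$misunde
  rot[8] = sW$misunder
  rot[9] = W$misunders
  rot[10] = $misundersW
Sorted (with $ < everything):
  sorted[0] = $misundersW  (last char: 'W')
  sorted[1] = W$misunders  (last char: 's')
  sorted[2] = dersW$misun  (last char: 'n')
  sorted[3] = ersW$misund  (last char: 'd')
  sorted[4] = isundersW$m  (last char: 'm')
  sorted[5] = misundersW$  (last char: '$')
  sorted[6] = ndersW$misu  (last char: 'u')
  sorted[7] = rsW$misunde  (last char: 'e')
  sorted[8] = sW$misunder  (last char: 'r')
  sorted[9] = sundersW$mi  (last char: 'i')
  sorted[10] = undersW$mis  (last char: 's')
Last column: Wsndm$ueris
Original string S is at sorted index 5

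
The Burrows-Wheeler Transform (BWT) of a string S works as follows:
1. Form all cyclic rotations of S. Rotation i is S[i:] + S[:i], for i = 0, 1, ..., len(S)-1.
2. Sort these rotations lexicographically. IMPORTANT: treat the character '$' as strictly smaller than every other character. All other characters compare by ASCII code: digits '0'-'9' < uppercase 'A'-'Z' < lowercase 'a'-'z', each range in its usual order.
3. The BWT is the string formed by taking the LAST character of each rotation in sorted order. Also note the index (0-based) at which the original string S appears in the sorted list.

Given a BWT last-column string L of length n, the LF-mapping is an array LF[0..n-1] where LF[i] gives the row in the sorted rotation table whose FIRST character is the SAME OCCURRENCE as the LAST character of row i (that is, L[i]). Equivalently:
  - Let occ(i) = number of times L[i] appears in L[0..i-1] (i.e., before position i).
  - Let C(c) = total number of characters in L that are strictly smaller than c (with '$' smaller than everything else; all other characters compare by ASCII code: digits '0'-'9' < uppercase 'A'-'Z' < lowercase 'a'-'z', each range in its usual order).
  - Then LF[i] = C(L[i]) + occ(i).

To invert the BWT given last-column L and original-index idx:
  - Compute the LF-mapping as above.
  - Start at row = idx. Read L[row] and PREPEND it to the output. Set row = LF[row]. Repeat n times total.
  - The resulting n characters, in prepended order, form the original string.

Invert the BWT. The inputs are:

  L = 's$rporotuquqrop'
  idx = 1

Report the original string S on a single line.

LF mapping: 11 0 8 4 1 9 2 12 13 6 14 7 10 3 5
Walk LF starting at row 1, prepending L[row]:
  step 1: row=1, L[1]='$', prepend. Next row=LF[1]=0
  step 2: row=0, L[0]='s', prepend. Next row=LF[0]=11
  step 3: row=11, L[11]='q', prepend. Next row=LF[11]=7
  step 4: row=7, L[7]='t', prepend. Next row=LF[7]=12
  step 5: row=12, L[12]='r', prepend. Next row=LF[12]=10
  step 6: row=10, L[10]='u', prepend. Next row=LF[10]=14
  step 7: row=14, L[14]='p', prepend. Next row=LF[14]=5
  step 8: row=5, L[5]='r', prepend. Next row=LF[5]=9
  step 9: row=9, L[9]='q', prepend. Next row=LF[9]=6
  step 10: row=6, L[6]='o', prepend. Next row=LF[6]=2
  step 11: row=2, L[2]='r', prepend. Next row=LF[2]=8
  step 12: row=8, L[8]='u', prepend. Next row=LF[8]=13
  step 13: row=13, L[13]='o', prepend. Next row=LF[13]=3
  step 14: row=3, L[3]='p', prepend. Next row=LF[3]=4
  step 15: row=4, L[4]='o', prepend. Next row=LF[4]=1
Reversed output: opouroqrpurtqs$

Answer: opouroqrpurtqs$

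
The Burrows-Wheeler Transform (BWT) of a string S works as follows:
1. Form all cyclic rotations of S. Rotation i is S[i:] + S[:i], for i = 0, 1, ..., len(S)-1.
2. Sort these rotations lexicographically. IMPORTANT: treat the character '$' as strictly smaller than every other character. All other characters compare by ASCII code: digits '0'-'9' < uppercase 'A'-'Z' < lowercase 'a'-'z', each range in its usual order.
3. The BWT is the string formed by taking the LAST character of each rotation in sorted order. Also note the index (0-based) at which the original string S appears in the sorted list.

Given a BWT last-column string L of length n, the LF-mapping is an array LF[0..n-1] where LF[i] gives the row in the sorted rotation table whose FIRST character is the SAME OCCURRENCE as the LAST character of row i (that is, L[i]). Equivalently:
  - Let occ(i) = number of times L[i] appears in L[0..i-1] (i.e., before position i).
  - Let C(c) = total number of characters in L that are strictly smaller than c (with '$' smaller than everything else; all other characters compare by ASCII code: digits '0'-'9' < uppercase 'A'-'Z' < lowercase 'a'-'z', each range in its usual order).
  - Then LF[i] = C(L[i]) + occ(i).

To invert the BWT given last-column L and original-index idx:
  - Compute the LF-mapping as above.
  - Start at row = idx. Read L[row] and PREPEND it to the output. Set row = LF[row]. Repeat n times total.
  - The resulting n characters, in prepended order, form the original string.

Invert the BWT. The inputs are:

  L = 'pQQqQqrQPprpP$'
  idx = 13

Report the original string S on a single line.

Answer: rqQPppqQQPrQp$

Derivation:
LF mapping: 7 3 4 10 5 11 12 6 1 8 13 9 2 0
Walk LF starting at row 13, prepending L[row]:
  step 1: row=13, L[13]='$', prepend. Next row=LF[13]=0
  step 2: row=0, L[0]='p', prepend. Next row=LF[0]=7
  step 3: row=7, L[7]='Q', prepend. Next row=LF[7]=6
  step 4: row=6, L[6]='r', prepend. Next row=LF[6]=12
  step 5: row=12, L[12]='P', prepend. Next row=LF[12]=2
  step 6: row=2, L[2]='Q', prepend. Next row=LF[2]=4
  step 7: row=4, L[4]='Q', prepend. Next row=LF[4]=5
  step 8: row=5, L[5]='q', prepend. Next row=LF[5]=11
  step 9: row=11, L[11]='p', prepend. Next row=LF[11]=9
  step 10: row=9, L[9]='p', prepend. Next row=LF[9]=8
  step 11: row=8, L[8]='P', prepend. Next row=LF[8]=1
  step 12: row=1, L[1]='Q', prepend. Next row=LF[1]=3
  step 13: row=3, L[3]='q', prepend. Next row=LF[3]=10
  step 14: row=10, L[10]='r', prepend. Next row=LF[10]=13
Reversed output: rqQPppqQQPrQp$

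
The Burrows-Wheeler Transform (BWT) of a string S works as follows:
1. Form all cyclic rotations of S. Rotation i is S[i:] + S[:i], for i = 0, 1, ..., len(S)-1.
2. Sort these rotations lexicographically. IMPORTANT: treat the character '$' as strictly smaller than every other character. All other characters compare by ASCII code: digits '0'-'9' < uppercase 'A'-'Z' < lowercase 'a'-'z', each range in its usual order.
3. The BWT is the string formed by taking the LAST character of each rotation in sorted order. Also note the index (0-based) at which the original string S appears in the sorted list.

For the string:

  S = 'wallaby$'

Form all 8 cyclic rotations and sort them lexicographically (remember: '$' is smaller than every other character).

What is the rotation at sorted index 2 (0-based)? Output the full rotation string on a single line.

Answer: allaby$w

Derivation:
All 8 rotations (rotation i = S[i:]+S[:i]):
  rot[0] = wallaby$
  rot[1] = allaby$w
  rot[2] = llaby$wa
  rot[3] = laby$wal
  rot[4] = aby$wall
  rot[5] = by$walla
  rot[6] = y$wallab
  rot[7] = $wallaby
Sorted (with $ < everything):
  sorted[0] = $wallaby
  sorted[1] = aby$wall
  sorted[2] = allaby$w
  sorted[3] = by$walla
  sorted[4] = laby$wal
  sorted[5] = llaby$wa
  sorted[6] = wallaby$
  sorted[7] = y$wallab
sorted[2] = allaby$w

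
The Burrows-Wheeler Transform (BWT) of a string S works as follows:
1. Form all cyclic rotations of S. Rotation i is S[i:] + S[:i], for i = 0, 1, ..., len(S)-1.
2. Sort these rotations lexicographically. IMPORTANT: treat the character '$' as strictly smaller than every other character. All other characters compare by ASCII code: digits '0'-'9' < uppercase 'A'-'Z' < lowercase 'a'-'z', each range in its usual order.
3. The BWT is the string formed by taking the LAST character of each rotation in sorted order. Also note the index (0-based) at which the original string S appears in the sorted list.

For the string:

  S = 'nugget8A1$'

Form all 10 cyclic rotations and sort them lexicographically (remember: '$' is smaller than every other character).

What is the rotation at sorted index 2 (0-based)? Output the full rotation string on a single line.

All 10 rotations (rotation i = S[i:]+S[:i]):
  rot[0] = nugget8A1$
  rot[1] = ugget8A1$n
  rot[2] = gget8A1$nu
  rot[3] = get8A1$nug
  rot[4] = et8A1$nugg
  rot[5] = t8A1$nugge
  rot[6] = 8A1$nugget
  rot[7] = A1$nugget8
  rot[8] = 1$nugget8A
  rot[9] = $nugget8A1
Sorted (with $ < everything):
  sorted[0] = $nugget8A1
  sorted[1] = 1$nugget8A
  sorted[2] = 8A1$nugget
  sorted[3] = A1$nugget8
  sorted[4] = et8A1$nugg
  sorted[5] = get8A1$nug
  sorted[6] = gget8A1$nu
  sorted[7] = nugget8A1$
  sorted[8] = t8A1$nugge
  sorted[9] = ugget8A1$n
sorted[2] = 8A1$nugget

Answer: 8A1$nugget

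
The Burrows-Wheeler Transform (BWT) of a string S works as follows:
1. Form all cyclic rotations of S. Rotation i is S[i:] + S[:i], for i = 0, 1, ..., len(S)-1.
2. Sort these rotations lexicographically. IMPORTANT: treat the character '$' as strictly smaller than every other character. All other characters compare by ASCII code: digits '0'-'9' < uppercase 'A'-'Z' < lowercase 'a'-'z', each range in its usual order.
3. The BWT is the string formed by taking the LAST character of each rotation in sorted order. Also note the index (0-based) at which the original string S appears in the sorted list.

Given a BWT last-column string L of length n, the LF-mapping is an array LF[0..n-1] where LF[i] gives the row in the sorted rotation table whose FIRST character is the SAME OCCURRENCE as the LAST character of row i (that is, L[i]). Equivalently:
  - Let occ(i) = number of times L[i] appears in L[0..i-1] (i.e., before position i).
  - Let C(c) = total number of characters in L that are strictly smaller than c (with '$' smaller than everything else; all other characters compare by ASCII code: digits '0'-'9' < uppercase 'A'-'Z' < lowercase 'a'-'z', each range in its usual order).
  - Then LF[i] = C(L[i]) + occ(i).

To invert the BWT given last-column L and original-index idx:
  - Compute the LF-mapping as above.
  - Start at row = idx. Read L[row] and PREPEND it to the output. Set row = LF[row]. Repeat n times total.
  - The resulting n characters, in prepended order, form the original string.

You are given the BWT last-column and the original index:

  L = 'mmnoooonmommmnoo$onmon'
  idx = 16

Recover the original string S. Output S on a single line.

Answer: omnooonmoomnoomnomnmm$

Derivation:
LF mapping: 1 2 8 13 14 15 16 9 3 17 4 5 6 10 18 19 0 20 11 7 21 12
Walk LF starting at row 16, prepending L[row]:
  step 1: row=16, L[16]='$', prepend. Next row=LF[16]=0
  step 2: row=0, L[0]='m', prepend. Next row=LF[0]=1
  step 3: row=1, L[1]='m', prepend. Next row=LF[1]=2
  step 4: row=2, L[2]='n', prepend. Next row=LF[2]=8
  step 5: row=8, L[8]='m', prepend. Next row=LF[8]=3
  step 6: row=3, L[3]='o', prepend. Next row=LF[3]=13
  step 7: row=13, L[13]='n', prepend. Next row=LF[13]=10
  step 8: row=10, L[10]='m', prepend. Next row=LF[10]=4
  step 9: row=4, L[4]='o', prepend. Next row=LF[4]=14
  step 10: row=14, L[14]='o', prepend. Next row=LF[14]=18
  step 11: row=18, L[18]='n', prepend. Next row=LF[18]=11
  step 12: row=11, L[11]='m', prepend. Next row=LF[11]=5
  step 13: row=5, L[5]='o', prepend. Next row=LF[5]=15
  step 14: row=15, L[15]='o', prepend. Next row=LF[15]=19
  step 15: row=19, L[19]='m', prepend. Next row=LF[19]=7
  step 16: row=7, L[7]='n', prepend. Next row=LF[7]=9
  step 17: row=9, L[9]='o', prepend. Next row=LF[9]=17
  step 18: row=17, L[17]='o', prepend. Next row=LF[17]=20
  step 19: row=20, L[20]='o', prepend. Next row=LF[20]=21
  step 20: row=21, L[21]='n', prepend. Next row=LF[21]=12
  step 21: row=12, L[12]='m', prepend. Next row=LF[12]=6
  step 22: row=6, L[6]='o', prepend. Next row=LF[6]=16
Reversed output: omnooonmoomnoomnomnmm$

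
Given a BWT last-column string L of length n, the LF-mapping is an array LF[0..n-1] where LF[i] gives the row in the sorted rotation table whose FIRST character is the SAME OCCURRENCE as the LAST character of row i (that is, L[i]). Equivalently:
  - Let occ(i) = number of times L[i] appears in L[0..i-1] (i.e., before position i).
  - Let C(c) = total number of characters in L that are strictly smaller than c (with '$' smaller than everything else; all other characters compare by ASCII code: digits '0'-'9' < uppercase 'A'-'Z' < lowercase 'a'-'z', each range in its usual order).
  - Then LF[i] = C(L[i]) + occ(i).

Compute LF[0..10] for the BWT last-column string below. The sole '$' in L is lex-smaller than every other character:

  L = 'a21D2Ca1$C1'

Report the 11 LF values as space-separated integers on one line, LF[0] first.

Answer: 9 4 1 8 5 6 10 2 0 7 3

Derivation:
Char counts: '$':1, '1':3, '2':2, 'C':2, 'D':1, 'a':2
C (first-col start): C('$')=0, C('1')=1, C('2')=4, C('C')=6, C('D')=8, C('a')=9
L[0]='a': occ=0, LF[0]=C('a')+0=9+0=9
L[1]='2': occ=0, LF[1]=C('2')+0=4+0=4
L[2]='1': occ=0, LF[2]=C('1')+0=1+0=1
L[3]='D': occ=0, LF[3]=C('D')+0=8+0=8
L[4]='2': occ=1, LF[4]=C('2')+1=4+1=5
L[5]='C': occ=0, LF[5]=C('C')+0=6+0=6
L[6]='a': occ=1, LF[6]=C('a')+1=9+1=10
L[7]='1': occ=1, LF[7]=C('1')+1=1+1=2
L[8]='$': occ=0, LF[8]=C('$')+0=0+0=0
L[9]='C': occ=1, LF[9]=C('C')+1=6+1=7
L[10]='1': occ=2, LF[10]=C('1')+2=1+2=3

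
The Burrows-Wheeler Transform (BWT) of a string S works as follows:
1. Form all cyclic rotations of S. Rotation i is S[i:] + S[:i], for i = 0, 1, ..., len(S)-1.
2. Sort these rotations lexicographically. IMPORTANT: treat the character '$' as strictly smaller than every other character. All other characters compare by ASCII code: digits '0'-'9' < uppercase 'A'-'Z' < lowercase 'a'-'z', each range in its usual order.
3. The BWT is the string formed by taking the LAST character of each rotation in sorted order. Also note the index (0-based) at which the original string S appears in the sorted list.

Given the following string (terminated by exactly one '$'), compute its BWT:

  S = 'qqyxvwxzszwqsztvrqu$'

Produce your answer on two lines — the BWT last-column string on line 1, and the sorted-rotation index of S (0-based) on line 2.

All 20 rotations (rotation i = S[i:]+S[:i]):
  rot[0] = qqyxvwxzszwqsztvrqu$
  rot[1] = qyxvwxzszwqsztvrqu$q
  rot[2] = yxvwxzszwqsztvrqu$qq
  rot[3] = xvwxzszwqsztvrqu$qqy
  rot[4] = vwxzszwqsztvrqu$qqyx
  rot[5] = wxzszwqsztvrqu$qqyxv
  rot[6] = xzszwqsztvrqu$qqyxvw
  rot[7] = zszwqsztvrqu$qqyxvwx
  rot[8] = szwqsztvrqu$qqyxvwxz
  rot[9] = zwqsztvrqu$qqyxvwxzs
  rot[10] = wqsztvrqu$qqyxvwxzsz
  rot[11] = qsztvrqu$qqyxvwxzszw
  rot[12] = sztvrqu$qqyxvwxzszwq
  rot[13] = ztvrqu$qqyxvwxzszwqs
  rot[14] = tvrqu$qqyxvwxzszwqsz
  rot[15] = vrqu$qqyxvwxzszwqszt
  rot[16] = rqu$qqyxvwxzszwqsztv
  rot[17] = qu$qqyxvwxzszwqsztvr
  rot[18] = u$qqyxvwxzszwqsztvrq
  rot[19] = $qqyxvwxzszwqsztvrqu
Sorted (with $ < everything):
  sorted[0] = $qqyxvwxzszwqsztvrqu  (last char: 'u')
  sorted[1] = qqyxvwxzszwqsztvrqu$  (last char: '$')
  sorted[2] = qsztvrqu$qqyxvwxzszw  (last char: 'w')
  sorted[3] = qu$qqyxvwxzszwqsztvr  (last char: 'r')
  sorted[4] = qyxvwxzszwqsztvrqu$q  (last char: 'q')
  sorted[5] = rqu$qqyxvwxzszwqsztv  (last char: 'v')
  sorted[6] = sztvrqu$qqyxvwxzszwq  (last char: 'q')
  sorted[7] = szwqsztvrqu$qqyxvwxz  (last char: 'z')
  sorted[8] = tvrqu$qqyxvwxzszwqsz  (last char: 'z')
  sorted[9] = u$qqyxvwxzszwqsztvrq  (last char: 'q')
  sorted[10] = vrqu$qqyxvwxzszwqszt  (last char: 't')
  sorted[11] = vwxzszwqsztvrqu$qqyx  (last char: 'x')
  sorted[12] = wqsztvrqu$qqyxvwxzsz  (last char: 'z')
  sorted[13] = wxzszwqsztvrqu$qqyxv  (last char: 'v')
  sorted[14] = xvwxzszwqsztvrqu$qqy  (last char: 'y')
  sorted[15] = xzszwqsztvrqu$qqyxvw  (last char: 'w')
  sorted[16] = yxvwxzszwqsztvrqu$qq  (last char: 'q')
  sorted[17] = zszwqsztvrqu$qqyxvwx  (last char: 'x')
  sorted[18] = ztvrqu$qqyxvwxzszwqs  (last char: 's')
  sorted[19] = zwqsztvrqu$qqyxvwxzs  (last char: 's')
Last column: u$wrqvqzzqtxzvywqxss
Original string S is at sorted index 1

Answer: u$wrqvqzzqtxzvywqxss
1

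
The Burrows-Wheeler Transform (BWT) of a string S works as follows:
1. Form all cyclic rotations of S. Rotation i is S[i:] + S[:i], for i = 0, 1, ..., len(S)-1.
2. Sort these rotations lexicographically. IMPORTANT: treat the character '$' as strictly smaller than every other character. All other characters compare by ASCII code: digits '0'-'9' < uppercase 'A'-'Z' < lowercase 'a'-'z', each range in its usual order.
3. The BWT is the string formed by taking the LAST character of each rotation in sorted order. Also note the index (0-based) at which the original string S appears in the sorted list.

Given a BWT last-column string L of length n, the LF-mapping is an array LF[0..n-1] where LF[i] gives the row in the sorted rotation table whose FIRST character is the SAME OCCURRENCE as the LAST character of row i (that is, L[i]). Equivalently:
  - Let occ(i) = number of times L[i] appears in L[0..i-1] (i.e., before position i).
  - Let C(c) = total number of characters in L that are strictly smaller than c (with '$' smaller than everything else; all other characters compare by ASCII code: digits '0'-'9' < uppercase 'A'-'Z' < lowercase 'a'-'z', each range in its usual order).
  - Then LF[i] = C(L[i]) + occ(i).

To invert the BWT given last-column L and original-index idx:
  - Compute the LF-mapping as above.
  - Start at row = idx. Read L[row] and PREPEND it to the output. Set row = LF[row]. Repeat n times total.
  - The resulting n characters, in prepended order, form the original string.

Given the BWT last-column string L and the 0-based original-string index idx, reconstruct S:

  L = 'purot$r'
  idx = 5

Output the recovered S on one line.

Answer: truorp$

Derivation:
LF mapping: 2 6 3 1 5 0 4
Walk LF starting at row 5, prepending L[row]:
  step 1: row=5, L[5]='$', prepend. Next row=LF[5]=0
  step 2: row=0, L[0]='p', prepend. Next row=LF[0]=2
  step 3: row=2, L[2]='r', prepend. Next row=LF[2]=3
  step 4: row=3, L[3]='o', prepend. Next row=LF[3]=1
  step 5: row=1, L[1]='u', prepend. Next row=LF[1]=6
  step 6: row=6, L[6]='r', prepend. Next row=LF[6]=4
  step 7: row=4, L[4]='t', prepend. Next row=LF[4]=5
Reversed output: truorp$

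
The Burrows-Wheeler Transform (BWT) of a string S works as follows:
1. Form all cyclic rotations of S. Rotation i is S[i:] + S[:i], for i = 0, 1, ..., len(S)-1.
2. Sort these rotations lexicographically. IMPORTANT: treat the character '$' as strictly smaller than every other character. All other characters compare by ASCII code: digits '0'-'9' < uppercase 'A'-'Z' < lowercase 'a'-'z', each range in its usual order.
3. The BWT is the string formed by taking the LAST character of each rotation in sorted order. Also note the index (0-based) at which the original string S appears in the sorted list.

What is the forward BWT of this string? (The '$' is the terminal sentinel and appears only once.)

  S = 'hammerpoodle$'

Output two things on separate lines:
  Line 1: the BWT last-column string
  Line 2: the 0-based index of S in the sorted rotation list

Answer: eholm$dmaopre
5

Derivation:
All 13 rotations (rotation i = S[i:]+S[:i]):
  rot[0] = hammerpoodle$
  rot[1] = ammerpoodle$h
  rot[2] = mmerpoodle$ha
  rot[3] = merpoodle$ham
  rot[4] = erpoodle$hamm
  rot[5] = rpoodle$hamme
  rot[6] = poodle$hammer
  rot[7] = oodle$hammerp
  rot[8] = odle$hammerpo
  rot[9] = dle$hammerpoo
  rot[10] = le$hammerpood
  rot[11] = e$hammerpoodl
  rot[12] = $hammerpoodle
Sorted (with $ < everything):
  sorted[0] = $hammerpoodle  (last char: 'e')
  sorted[1] = ammerpoodle$h  (last char: 'h')
  sorted[2] = dle$hammerpoo  (last char: 'o')
  sorted[3] = e$hammerpoodl  (last char: 'l')
  sorted[4] = erpoodle$hamm  (last char: 'm')
  sorted[5] = hammerpoodle$  (last char: '$')
  sorted[6] = le$hammerpood  (last char: 'd')
  sorted[7] = merpoodle$ham  (last char: 'm')
  sorted[8] = mmerpoodle$ha  (last char: 'a')
  sorted[9] = odle$hammerpo  (last char: 'o')
  sorted[10] = oodle$hammerp  (last char: 'p')
  sorted[11] = poodle$hammer  (last char: 'r')
  sorted[12] = rpoodle$hamme  (last char: 'e')
Last column: eholm$dmaopre
Original string S is at sorted index 5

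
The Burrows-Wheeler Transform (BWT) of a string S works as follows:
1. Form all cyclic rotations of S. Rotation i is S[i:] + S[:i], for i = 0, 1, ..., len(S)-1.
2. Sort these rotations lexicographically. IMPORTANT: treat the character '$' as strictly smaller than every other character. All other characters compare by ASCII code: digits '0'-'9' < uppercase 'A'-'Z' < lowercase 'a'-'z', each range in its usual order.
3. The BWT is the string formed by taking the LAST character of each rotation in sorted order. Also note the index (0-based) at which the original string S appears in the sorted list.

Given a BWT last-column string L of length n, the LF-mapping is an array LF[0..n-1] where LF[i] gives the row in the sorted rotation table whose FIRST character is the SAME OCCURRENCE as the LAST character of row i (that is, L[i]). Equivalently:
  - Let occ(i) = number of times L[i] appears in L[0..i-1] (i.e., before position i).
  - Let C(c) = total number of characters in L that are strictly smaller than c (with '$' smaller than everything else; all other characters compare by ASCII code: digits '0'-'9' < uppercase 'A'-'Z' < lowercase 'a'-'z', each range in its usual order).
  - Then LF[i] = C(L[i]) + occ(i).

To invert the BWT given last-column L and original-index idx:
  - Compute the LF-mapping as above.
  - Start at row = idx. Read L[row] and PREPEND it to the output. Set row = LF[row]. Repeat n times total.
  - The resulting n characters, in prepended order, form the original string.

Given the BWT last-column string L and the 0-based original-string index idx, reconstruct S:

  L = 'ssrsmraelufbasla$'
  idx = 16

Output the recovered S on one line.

Answer: umbrellsassafras$

Derivation:
LF mapping: 12 13 10 14 9 11 1 5 7 16 6 4 2 15 8 3 0
Walk LF starting at row 16, prepending L[row]:
  step 1: row=16, L[16]='$', prepend. Next row=LF[16]=0
  step 2: row=0, L[0]='s', prepend. Next row=LF[0]=12
  step 3: row=12, L[12]='a', prepend. Next row=LF[12]=2
  step 4: row=2, L[2]='r', prepend. Next row=LF[2]=10
  step 5: row=10, L[10]='f', prepend. Next row=LF[10]=6
  step 6: row=6, L[6]='a', prepend. Next row=LF[6]=1
  step 7: row=1, L[1]='s', prepend. Next row=LF[1]=13
  step 8: row=13, L[13]='s', prepend. Next row=LF[13]=15
  step 9: row=15, L[15]='a', prepend. Next row=LF[15]=3
  step 10: row=3, L[3]='s', prepend. Next row=LF[3]=14
  step 11: row=14, L[14]='l', prepend. Next row=LF[14]=8
  step 12: row=8, L[8]='l', prepend. Next row=LF[8]=7
  step 13: row=7, L[7]='e', prepend. Next row=LF[7]=5
  step 14: row=5, L[5]='r', prepend. Next row=LF[5]=11
  step 15: row=11, L[11]='b', prepend. Next row=LF[11]=4
  step 16: row=4, L[4]='m', prepend. Next row=LF[4]=9
  step 17: row=9, L[9]='u', prepend. Next row=LF[9]=16
Reversed output: umbrellsassafras$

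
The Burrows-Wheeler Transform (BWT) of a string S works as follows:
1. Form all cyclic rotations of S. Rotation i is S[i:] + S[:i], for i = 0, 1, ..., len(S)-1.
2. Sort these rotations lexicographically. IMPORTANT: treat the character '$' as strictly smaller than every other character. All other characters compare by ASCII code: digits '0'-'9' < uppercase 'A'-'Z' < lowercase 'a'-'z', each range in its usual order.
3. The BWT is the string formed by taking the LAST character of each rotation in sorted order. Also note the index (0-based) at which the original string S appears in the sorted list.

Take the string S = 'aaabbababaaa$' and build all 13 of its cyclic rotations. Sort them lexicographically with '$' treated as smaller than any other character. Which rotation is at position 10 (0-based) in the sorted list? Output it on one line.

All 13 rotations (rotation i = S[i:]+S[:i]):
  rot[0] = aaabbababaaa$
  rot[1] = aabbababaaa$a
  rot[2] = abbababaaa$aa
  rot[3] = bbababaaa$aaa
  rot[4] = bababaaa$aaab
  rot[5] = ababaaa$aaabb
  rot[6] = babaaa$aaabba
  rot[7] = abaaa$aaabbab
  rot[8] = baaa$aaabbaba
  rot[9] = aaa$aaabbabab
  rot[10] = aa$aaabbababa
  rot[11] = a$aaabbababaa
  rot[12] = $aaabbababaaa
Sorted (with $ < everything):
  sorted[0] = $aaabbababaaa
  sorted[1] = a$aaabbababaa
  sorted[2] = aa$aaabbababa
  sorted[3] = aaa$aaabbabab
  sorted[4] = aaabbababaaa$
  sorted[5] = aabbababaaa$a
  sorted[6] = abaaa$aaabbab
  sorted[7] = ababaaa$aaabb
  sorted[8] = abbababaaa$aa
  sorted[9] = baaa$aaabbaba
  sorted[10] = babaaa$aaabba
  sorted[11] = bababaaa$aaab
  sorted[12] = bbababaaa$aaa
sorted[10] = babaaa$aaabba

Answer: babaaa$aaabba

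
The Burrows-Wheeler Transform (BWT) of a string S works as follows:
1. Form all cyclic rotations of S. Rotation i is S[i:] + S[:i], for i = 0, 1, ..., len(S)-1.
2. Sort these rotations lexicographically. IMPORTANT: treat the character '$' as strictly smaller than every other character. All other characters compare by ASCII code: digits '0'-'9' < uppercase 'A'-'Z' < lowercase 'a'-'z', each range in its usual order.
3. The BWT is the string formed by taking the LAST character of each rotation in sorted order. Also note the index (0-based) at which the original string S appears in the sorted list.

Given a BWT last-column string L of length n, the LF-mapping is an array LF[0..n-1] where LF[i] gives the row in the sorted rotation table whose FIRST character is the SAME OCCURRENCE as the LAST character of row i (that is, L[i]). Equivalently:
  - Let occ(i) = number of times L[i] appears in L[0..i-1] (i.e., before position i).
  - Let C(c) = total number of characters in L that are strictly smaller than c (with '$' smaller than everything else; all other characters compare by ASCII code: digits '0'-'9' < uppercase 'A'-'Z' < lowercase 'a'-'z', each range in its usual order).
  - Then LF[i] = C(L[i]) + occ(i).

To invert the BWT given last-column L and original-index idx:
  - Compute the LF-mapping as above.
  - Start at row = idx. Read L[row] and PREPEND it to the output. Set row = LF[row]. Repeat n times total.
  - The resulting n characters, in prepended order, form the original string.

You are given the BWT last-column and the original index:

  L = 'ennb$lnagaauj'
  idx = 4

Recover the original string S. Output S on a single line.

LF mapping: 5 9 10 4 0 8 11 1 6 2 3 12 7
Walk LF starting at row 4, prepending L[row]:
  step 1: row=4, L[4]='$', prepend. Next row=LF[4]=0
  step 2: row=0, L[0]='e', prepend. Next row=LF[0]=5
  step 3: row=5, L[5]='l', prepend. Next row=LF[5]=8
  step 4: row=8, L[8]='g', prepend. Next row=LF[8]=6
  step 5: row=6, L[6]='n', prepend. Next row=LF[6]=11
  step 6: row=11, L[11]='u', prepend. Next row=LF[11]=12
  step 7: row=12, L[12]='j', prepend. Next row=LF[12]=7
  step 8: row=7, L[7]='a', prepend. Next row=LF[7]=1
  step 9: row=1, L[1]='n', prepend. Next row=LF[1]=9
  step 10: row=9, L[9]='a', prepend. Next row=LF[9]=2
  step 11: row=2, L[2]='n', prepend. Next row=LF[2]=10
  step 12: row=10, L[10]='a', prepend. Next row=LF[10]=3
  step 13: row=3, L[3]='b', prepend. Next row=LF[3]=4
Reversed output: bananajungle$

Answer: bananajungle$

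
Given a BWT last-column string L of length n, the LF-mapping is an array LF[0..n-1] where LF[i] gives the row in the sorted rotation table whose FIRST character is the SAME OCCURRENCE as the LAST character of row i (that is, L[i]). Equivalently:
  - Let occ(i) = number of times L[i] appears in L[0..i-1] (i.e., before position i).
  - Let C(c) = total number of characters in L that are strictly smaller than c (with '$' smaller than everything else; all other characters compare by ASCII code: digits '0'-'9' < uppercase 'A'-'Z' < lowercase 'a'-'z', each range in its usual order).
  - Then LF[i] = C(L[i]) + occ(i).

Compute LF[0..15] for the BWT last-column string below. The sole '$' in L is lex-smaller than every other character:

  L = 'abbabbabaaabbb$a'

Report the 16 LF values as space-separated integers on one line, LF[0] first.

Char counts: '$':1, 'a':7, 'b':8
C (first-col start): C('$')=0, C('a')=1, C('b')=8
L[0]='a': occ=0, LF[0]=C('a')+0=1+0=1
L[1]='b': occ=0, LF[1]=C('b')+0=8+0=8
L[2]='b': occ=1, LF[2]=C('b')+1=8+1=9
L[3]='a': occ=1, LF[3]=C('a')+1=1+1=2
L[4]='b': occ=2, LF[4]=C('b')+2=8+2=10
L[5]='b': occ=3, LF[5]=C('b')+3=8+3=11
L[6]='a': occ=2, LF[6]=C('a')+2=1+2=3
L[7]='b': occ=4, LF[7]=C('b')+4=8+4=12
L[8]='a': occ=3, LF[8]=C('a')+3=1+3=4
L[9]='a': occ=4, LF[9]=C('a')+4=1+4=5
L[10]='a': occ=5, LF[10]=C('a')+5=1+5=6
L[11]='b': occ=5, LF[11]=C('b')+5=8+5=13
L[12]='b': occ=6, LF[12]=C('b')+6=8+6=14
L[13]='b': occ=7, LF[13]=C('b')+7=8+7=15
L[14]='$': occ=0, LF[14]=C('$')+0=0+0=0
L[15]='a': occ=6, LF[15]=C('a')+6=1+6=7

Answer: 1 8 9 2 10 11 3 12 4 5 6 13 14 15 0 7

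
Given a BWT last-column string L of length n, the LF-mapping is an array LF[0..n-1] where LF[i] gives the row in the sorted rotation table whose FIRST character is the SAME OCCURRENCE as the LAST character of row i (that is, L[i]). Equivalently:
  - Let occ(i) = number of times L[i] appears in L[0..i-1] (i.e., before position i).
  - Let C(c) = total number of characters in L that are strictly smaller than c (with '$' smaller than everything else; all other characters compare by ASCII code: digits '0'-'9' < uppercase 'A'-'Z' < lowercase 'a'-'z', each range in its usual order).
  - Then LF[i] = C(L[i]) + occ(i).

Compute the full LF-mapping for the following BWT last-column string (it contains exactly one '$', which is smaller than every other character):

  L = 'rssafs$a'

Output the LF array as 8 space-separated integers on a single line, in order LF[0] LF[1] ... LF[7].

Answer: 4 5 6 1 3 7 0 2

Derivation:
Char counts: '$':1, 'a':2, 'f':1, 'r':1, 's':3
C (first-col start): C('$')=0, C('a')=1, C('f')=3, C('r')=4, C('s')=5
L[0]='r': occ=0, LF[0]=C('r')+0=4+0=4
L[1]='s': occ=0, LF[1]=C('s')+0=5+0=5
L[2]='s': occ=1, LF[2]=C('s')+1=5+1=6
L[3]='a': occ=0, LF[3]=C('a')+0=1+0=1
L[4]='f': occ=0, LF[4]=C('f')+0=3+0=3
L[5]='s': occ=2, LF[5]=C('s')+2=5+2=7
L[6]='$': occ=0, LF[6]=C('$')+0=0+0=0
L[7]='a': occ=1, LF[7]=C('a')+1=1+1=2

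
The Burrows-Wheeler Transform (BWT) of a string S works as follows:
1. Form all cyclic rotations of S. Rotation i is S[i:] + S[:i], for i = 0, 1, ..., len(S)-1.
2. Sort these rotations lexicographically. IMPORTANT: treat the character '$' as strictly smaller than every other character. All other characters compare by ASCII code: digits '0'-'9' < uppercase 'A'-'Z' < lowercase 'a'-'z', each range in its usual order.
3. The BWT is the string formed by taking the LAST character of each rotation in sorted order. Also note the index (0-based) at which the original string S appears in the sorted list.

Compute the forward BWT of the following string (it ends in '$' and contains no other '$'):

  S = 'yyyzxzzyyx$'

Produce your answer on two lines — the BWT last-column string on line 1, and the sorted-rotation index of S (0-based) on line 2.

Answer: xyzyz$yyyzx
5

Derivation:
All 11 rotations (rotation i = S[i:]+S[:i]):
  rot[0] = yyyzxzzyyx$
  rot[1] = yyzxzzyyx$y
  rot[2] = yzxzzyyx$yy
  rot[3] = zxzzyyx$yyy
  rot[4] = xzzyyx$yyyz
  rot[5] = zzyyx$yyyzx
  rot[6] = zyyx$yyyzxz
  rot[7] = yyx$yyyzxzz
  rot[8] = yx$yyyzxzzy
  rot[9] = x$yyyzxzzyy
  rot[10] = $yyyzxzzyyx
Sorted (with $ < everything):
  sorted[0] = $yyyzxzzyyx  (last char: 'x')
  sorted[1] = x$yyyzxzzyy  (last char: 'y')
  sorted[2] = xzzyyx$yyyz  (last char: 'z')
  sorted[3] = yx$yyyzxzzy  (last char: 'y')
  sorted[4] = yyx$yyyzxzz  (last char: 'z')
  sorted[5] = yyyzxzzyyx$  (last char: '$')
  sorted[6] = yyzxzzyyx$y  (last char: 'y')
  sorted[7] = yzxzzyyx$yy  (last char: 'y')
  sorted[8] = zxzzyyx$yyy  (last char: 'y')
  sorted[9] = zyyx$yyyzxz  (last char: 'z')
  sorted[10] = zzyyx$yyyzx  (last char: 'x')
Last column: xyzyz$yyyzx
Original string S is at sorted index 5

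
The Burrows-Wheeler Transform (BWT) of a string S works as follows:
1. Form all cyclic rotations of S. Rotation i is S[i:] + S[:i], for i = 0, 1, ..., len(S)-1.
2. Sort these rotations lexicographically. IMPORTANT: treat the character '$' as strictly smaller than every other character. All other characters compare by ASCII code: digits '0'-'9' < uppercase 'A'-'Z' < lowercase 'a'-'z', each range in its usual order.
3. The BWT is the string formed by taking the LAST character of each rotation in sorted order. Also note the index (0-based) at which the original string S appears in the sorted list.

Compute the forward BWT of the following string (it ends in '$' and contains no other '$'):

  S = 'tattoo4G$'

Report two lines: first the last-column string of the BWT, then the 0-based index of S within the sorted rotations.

Answer: Go4tot$ta
6

Derivation:
All 9 rotations (rotation i = S[i:]+S[:i]):
  rot[0] = tattoo4G$
  rot[1] = attoo4G$t
  rot[2] = ttoo4G$ta
  rot[3] = too4G$tat
  rot[4] = oo4G$tatt
  rot[5] = o4G$tatto
  rot[6] = 4G$tattoo
  rot[7] = G$tattoo4
  rot[8] = $tattoo4G
Sorted (with $ < everything):
  sorted[0] = $tattoo4G  (last char: 'G')
  sorted[1] = 4G$tattoo  (last char: 'o')
  sorted[2] = G$tattoo4  (last char: '4')
  sorted[3] = attoo4G$t  (last char: 't')
  sorted[4] = o4G$tatto  (last char: 'o')
  sorted[5] = oo4G$tatt  (last char: 't')
  sorted[6] = tattoo4G$  (last char: '$')
  sorted[7] = too4G$tat  (last char: 't')
  sorted[8] = ttoo4G$ta  (last char: 'a')
Last column: Go4tot$ta
Original string S is at sorted index 6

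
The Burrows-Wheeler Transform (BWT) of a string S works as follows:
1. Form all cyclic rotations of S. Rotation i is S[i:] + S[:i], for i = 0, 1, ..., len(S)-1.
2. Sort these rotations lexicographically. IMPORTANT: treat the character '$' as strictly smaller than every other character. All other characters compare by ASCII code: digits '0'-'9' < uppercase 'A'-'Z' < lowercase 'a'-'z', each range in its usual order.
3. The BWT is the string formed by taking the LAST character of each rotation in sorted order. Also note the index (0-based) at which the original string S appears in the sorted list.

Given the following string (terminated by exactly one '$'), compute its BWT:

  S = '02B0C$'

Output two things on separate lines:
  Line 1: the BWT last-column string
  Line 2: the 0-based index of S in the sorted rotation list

Answer: C$B020
1

Derivation:
All 6 rotations (rotation i = S[i:]+S[:i]):
  rot[0] = 02B0C$
  rot[1] = 2B0C$0
  rot[2] = B0C$02
  rot[3] = 0C$02B
  rot[4] = C$02B0
  rot[5] = $02B0C
Sorted (with $ < everything):
  sorted[0] = $02B0C  (last char: 'C')
  sorted[1] = 02B0C$  (last char: '$')
  sorted[2] = 0C$02B  (last char: 'B')
  sorted[3] = 2B0C$0  (last char: '0')
  sorted[4] = B0C$02  (last char: '2')
  sorted[5] = C$02B0  (last char: '0')
Last column: C$B020
Original string S is at sorted index 1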